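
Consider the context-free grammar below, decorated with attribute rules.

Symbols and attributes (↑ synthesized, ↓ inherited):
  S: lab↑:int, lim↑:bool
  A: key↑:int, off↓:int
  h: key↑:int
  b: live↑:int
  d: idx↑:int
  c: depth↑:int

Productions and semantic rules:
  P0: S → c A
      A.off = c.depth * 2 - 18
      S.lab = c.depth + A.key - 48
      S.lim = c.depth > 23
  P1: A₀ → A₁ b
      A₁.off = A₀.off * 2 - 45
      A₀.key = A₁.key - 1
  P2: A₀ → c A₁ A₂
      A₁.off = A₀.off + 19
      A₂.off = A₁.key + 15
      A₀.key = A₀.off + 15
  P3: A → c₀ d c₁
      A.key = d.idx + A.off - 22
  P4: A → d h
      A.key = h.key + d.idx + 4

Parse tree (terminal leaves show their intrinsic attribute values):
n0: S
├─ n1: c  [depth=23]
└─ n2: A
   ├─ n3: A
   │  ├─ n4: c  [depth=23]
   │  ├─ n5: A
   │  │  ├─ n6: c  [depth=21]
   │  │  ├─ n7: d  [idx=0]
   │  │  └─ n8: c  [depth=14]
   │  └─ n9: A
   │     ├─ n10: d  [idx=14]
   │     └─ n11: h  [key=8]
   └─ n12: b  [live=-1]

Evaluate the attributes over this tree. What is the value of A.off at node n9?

1. n1.depth = 23  [terminal]
2. n2.off = 28  [c.depth * 2 - 18]
3. n3.off = 11  [A₀.off * 2 - 45]
4. n4.depth = 23  [terminal]
5. n5.off = 30  [A₀.off + 19]
6. n6.depth = 21  [terminal]
7. n7.idx = 0  [terminal]
8. n8.depth = 14  [terminal]
9. n5.key = 8  [d.idx + A.off - 22]
10. n9.off = 23  [A₁.key + 15]
11. n10.idx = 14  [terminal]
12. n11.key = 8  [terminal]
13. n9.key = 26  [h.key + d.idx + 4]
14. n3.key = 26  [A₀.off + 15]
15. n12.live = -1  [terminal]
16. n2.key = 25  [A₁.key - 1]
17. n0.lab = 0  [c.depth + A.key - 48]
18. n0.lim = false  [c.depth > 23]

23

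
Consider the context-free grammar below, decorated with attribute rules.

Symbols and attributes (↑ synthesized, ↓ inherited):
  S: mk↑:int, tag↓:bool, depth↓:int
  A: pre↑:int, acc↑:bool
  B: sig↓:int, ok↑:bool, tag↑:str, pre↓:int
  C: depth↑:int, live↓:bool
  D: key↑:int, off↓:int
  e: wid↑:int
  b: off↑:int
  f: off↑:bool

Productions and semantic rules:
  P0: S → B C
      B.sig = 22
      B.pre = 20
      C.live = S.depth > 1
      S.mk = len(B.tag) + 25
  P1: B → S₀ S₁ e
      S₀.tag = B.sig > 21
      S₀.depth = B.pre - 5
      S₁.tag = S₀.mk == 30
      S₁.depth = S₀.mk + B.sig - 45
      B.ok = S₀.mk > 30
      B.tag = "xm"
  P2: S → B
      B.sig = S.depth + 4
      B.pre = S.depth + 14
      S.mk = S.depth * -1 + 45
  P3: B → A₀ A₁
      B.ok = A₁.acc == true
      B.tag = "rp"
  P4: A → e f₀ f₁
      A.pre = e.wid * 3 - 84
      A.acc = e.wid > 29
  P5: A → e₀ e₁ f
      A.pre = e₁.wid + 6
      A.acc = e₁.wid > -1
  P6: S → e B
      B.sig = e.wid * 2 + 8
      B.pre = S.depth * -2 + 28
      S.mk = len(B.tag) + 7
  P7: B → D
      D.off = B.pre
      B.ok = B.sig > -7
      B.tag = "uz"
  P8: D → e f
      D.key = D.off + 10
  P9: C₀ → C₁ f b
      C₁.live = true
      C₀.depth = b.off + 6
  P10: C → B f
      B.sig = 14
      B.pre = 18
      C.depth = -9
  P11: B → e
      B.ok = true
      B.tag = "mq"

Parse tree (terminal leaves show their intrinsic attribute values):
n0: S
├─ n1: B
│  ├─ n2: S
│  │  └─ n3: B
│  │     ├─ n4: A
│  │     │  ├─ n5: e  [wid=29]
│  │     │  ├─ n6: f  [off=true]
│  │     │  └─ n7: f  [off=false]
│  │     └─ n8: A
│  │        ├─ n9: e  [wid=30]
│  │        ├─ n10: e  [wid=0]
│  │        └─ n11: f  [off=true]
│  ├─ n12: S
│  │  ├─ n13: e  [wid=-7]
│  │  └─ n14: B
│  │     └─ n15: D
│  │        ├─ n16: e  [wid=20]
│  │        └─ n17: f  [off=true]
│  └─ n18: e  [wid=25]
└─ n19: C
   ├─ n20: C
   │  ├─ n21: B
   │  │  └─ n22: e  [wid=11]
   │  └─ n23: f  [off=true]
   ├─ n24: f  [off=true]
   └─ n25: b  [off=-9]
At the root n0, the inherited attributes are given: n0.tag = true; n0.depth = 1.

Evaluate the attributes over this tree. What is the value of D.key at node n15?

1. n0.tag = true  [given at root]
2. n0.depth = 1  [given at root]
3. n1.sig = 22  [22]
4. n1.pre = 20  [20]
5. n2.tag = true  [B.sig > 21]
6. n2.depth = 15  [B.pre - 5]
7. n3.sig = 19  [S.depth + 4]
8. n3.pre = 29  [S.depth + 14]
9. n5.wid = 29  [terminal]
10. n6.off = true  [terminal]
11. n7.off = false  [terminal]
12. n4.pre = 3  [e.wid * 3 - 84]
13. n4.acc = false  [e.wid > 29]
14. n9.wid = 30  [terminal]
15. n10.wid = 0  [terminal]
16. n11.off = true  [terminal]
17. n8.pre = 6  [e₁.wid + 6]
18. n8.acc = true  [e₁.wid > -1]
19. n3.ok = true  [A₁.acc == true]
20. n3.tag = "rp"  ["rp"]
21. n2.mk = 30  [S.depth * -1 + 45]
22. n12.tag = true  [S₀.mk == 30]
23. n12.depth = 7  [S₀.mk + B.sig - 45]
24. n13.wid = -7  [terminal]
25. n14.sig = -6  [e.wid * 2 + 8]
26. n14.pre = 14  [S.depth * -2 + 28]
27. n15.off = 14  [B.pre]
28. n16.wid = 20  [terminal]
29. n17.off = true  [terminal]
30. n15.key = 24  [D.off + 10]
31. n14.ok = true  [B.sig > -7]
32. n14.tag = "uz"  ["uz"]
33. n12.mk = 9  [len(B.tag) + 7]
34. n18.wid = 25  [terminal]
35. n1.ok = false  [S₀.mk > 30]
36. n1.tag = "xm"  ["xm"]
37. n19.live = false  [S.depth > 1]
38. n20.live = true  [true]
39. n21.sig = 14  [14]
40. n21.pre = 18  [18]
41. n22.wid = 11  [terminal]
42. n21.ok = true  [true]
43. n21.tag = "mq"  ["mq"]
44. n23.off = true  [terminal]
45. n20.depth = -9  [-9]
46. n24.off = true  [terminal]
47. n25.off = -9  [terminal]
48. n19.depth = -3  [b.off + 6]
49. n0.mk = 27  [len(B.tag) + 25]

24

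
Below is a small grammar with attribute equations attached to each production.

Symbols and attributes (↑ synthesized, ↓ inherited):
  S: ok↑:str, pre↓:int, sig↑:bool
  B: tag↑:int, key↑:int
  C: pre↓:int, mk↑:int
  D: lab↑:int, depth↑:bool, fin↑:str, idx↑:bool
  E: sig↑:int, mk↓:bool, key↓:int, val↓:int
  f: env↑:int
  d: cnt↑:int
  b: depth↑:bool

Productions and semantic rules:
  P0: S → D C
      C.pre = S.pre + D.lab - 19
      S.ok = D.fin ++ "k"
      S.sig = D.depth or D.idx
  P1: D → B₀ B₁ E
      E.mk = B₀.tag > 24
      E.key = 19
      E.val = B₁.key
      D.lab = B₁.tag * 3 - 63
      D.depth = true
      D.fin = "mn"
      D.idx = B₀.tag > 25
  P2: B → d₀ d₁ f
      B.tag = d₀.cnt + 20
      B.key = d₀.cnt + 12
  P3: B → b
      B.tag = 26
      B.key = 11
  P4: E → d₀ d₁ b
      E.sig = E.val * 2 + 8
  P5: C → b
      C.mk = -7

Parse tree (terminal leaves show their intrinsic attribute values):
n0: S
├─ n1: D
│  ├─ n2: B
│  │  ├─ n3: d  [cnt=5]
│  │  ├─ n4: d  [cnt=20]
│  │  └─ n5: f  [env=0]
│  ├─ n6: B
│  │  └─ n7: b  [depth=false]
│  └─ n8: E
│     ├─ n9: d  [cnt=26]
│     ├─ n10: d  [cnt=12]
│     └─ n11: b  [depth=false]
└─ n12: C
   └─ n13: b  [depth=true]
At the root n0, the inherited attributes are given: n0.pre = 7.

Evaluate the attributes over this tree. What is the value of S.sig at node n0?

1. n0.pre = 7  [given at root]
2. n3.cnt = 5  [terminal]
3. n4.cnt = 20  [terminal]
4. n5.env = 0  [terminal]
5. n2.tag = 25  [d₀.cnt + 20]
6. n2.key = 17  [d₀.cnt + 12]
7. n7.depth = false  [terminal]
8. n6.tag = 26  [26]
9. n6.key = 11  [11]
10. n8.mk = true  [B₀.tag > 24]
11. n8.key = 19  [19]
12. n8.val = 11  [B₁.key]
13. n9.cnt = 26  [terminal]
14. n10.cnt = 12  [terminal]
15. n11.depth = false  [terminal]
16. n8.sig = 30  [E.val * 2 + 8]
17. n1.lab = 15  [B₁.tag * 3 - 63]
18. n1.depth = true  [true]
19. n1.fin = "mn"  ["mn"]
20. n1.idx = false  [B₀.tag > 25]
21. n12.pre = 3  [S.pre + D.lab - 19]
22. n13.depth = true  [terminal]
23. n12.mk = -7  [-7]
24. n0.ok = "mnk"  [D.fin ++ "k"]
25. n0.sig = true  [D.depth or D.idx]

true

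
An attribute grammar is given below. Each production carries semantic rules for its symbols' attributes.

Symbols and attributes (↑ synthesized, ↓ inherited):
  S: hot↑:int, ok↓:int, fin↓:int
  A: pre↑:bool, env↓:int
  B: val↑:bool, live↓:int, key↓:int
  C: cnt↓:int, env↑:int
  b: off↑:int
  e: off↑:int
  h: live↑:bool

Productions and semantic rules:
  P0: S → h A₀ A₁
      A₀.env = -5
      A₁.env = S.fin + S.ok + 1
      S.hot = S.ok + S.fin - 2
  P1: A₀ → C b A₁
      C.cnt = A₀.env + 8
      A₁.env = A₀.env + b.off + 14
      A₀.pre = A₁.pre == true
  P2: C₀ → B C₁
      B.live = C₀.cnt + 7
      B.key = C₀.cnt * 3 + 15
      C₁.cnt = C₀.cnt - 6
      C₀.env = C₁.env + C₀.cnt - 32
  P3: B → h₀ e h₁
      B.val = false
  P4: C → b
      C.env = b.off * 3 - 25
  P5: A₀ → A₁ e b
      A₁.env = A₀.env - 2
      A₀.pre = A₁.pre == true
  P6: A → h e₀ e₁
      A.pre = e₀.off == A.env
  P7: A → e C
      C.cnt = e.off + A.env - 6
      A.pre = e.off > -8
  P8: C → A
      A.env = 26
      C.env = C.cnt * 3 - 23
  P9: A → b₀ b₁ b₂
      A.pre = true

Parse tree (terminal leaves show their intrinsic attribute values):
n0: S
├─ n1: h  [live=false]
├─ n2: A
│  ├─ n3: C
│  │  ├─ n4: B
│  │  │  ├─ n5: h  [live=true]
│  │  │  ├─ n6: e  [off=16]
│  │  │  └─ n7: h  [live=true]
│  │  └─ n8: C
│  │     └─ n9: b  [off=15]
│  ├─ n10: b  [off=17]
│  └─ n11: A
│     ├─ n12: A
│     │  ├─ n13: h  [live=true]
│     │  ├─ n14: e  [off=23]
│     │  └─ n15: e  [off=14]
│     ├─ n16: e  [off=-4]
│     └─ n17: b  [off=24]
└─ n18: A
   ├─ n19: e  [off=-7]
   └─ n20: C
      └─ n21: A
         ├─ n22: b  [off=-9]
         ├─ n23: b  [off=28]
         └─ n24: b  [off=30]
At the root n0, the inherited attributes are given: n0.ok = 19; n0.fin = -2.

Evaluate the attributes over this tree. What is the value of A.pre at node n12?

1. n0.ok = 19  [given at root]
2. n0.fin = -2  [given at root]
3. n1.live = false  [terminal]
4. n2.env = -5  [-5]
5. n3.cnt = 3  [A₀.env + 8]
6. n4.live = 10  [C₀.cnt + 7]
7. n4.key = 24  [C₀.cnt * 3 + 15]
8. n5.live = true  [terminal]
9. n6.off = 16  [terminal]
10. n7.live = true  [terminal]
11. n4.val = false  [false]
12. n8.cnt = -3  [C₀.cnt - 6]
13. n9.off = 15  [terminal]
14. n8.env = 20  [b.off * 3 - 25]
15. n3.env = -9  [C₁.env + C₀.cnt - 32]
16. n10.off = 17  [terminal]
17. n11.env = 26  [A₀.env + b.off + 14]
18. n12.env = 24  [A₀.env - 2]
19. n13.live = true  [terminal]
20. n14.off = 23  [terminal]
21. n15.off = 14  [terminal]
22. n12.pre = false  [e₀.off == A.env]
23. n16.off = -4  [terminal]
24. n17.off = 24  [terminal]
25. n11.pre = false  [A₁.pre == true]
26. n2.pre = false  [A₁.pre == true]
27. n18.env = 18  [S.fin + S.ok + 1]
28. n19.off = -7  [terminal]
29. n20.cnt = 5  [e.off + A.env - 6]
30. n21.env = 26  [26]
31. n22.off = -9  [terminal]
32. n23.off = 28  [terminal]
33. n24.off = 30  [terminal]
34. n21.pre = true  [true]
35. n20.env = -8  [C.cnt * 3 - 23]
36. n18.pre = true  [e.off > -8]
37. n0.hot = 15  [S.ok + S.fin - 2]

false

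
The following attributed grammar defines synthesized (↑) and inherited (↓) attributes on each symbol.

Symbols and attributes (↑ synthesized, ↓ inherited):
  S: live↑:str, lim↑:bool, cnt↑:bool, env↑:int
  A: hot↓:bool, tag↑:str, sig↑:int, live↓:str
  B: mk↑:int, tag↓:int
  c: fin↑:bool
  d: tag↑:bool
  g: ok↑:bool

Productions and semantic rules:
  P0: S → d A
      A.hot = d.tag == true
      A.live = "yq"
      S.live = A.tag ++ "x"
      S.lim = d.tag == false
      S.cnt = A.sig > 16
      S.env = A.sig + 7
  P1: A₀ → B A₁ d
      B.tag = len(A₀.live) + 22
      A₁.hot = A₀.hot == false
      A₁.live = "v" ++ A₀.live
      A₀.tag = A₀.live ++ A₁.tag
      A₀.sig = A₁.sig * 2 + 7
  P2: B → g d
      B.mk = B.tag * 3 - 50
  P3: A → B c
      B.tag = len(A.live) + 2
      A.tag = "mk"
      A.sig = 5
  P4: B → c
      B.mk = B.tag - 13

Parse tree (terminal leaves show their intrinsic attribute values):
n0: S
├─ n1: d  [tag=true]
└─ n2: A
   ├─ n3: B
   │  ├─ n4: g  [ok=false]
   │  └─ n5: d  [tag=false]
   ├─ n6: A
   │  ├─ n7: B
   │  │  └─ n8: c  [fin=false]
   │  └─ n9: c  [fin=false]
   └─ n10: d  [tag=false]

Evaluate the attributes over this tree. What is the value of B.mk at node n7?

-8

1. n1.tag = true  [terminal]
2. n2.hot = true  [d.tag == true]
3. n2.live = "yq"  ["yq"]
4. n3.tag = 24  [len(A₀.live) + 22]
5. n4.ok = false  [terminal]
6. n5.tag = false  [terminal]
7. n3.mk = 22  [B.tag * 3 - 50]
8. n6.hot = false  [A₀.hot == false]
9. n6.live = "vyq"  ["v" ++ A₀.live]
10. n7.tag = 5  [len(A.live) + 2]
11. n8.fin = false  [terminal]
12. n7.mk = -8  [B.tag - 13]
13. n9.fin = false  [terminal]
14. n6.tag = "mk"  ["mk"]
15. n6.sig = 5  [5]
16. n10.tag = false  [terminal]
17. n2.tag = "yqmk"  [A₀.live ++ A₁.tag]
18. n2.sig = 17  [A₁.sig * 2 + 7]
19. n0.live = "yqmkx"  [A.tag ++ "x"]
20. n0.lim = false  [d.tag == false]
21. n0.cnt = true  [A.sig > 16]
22. n0.env = 24  [A.sig + 7]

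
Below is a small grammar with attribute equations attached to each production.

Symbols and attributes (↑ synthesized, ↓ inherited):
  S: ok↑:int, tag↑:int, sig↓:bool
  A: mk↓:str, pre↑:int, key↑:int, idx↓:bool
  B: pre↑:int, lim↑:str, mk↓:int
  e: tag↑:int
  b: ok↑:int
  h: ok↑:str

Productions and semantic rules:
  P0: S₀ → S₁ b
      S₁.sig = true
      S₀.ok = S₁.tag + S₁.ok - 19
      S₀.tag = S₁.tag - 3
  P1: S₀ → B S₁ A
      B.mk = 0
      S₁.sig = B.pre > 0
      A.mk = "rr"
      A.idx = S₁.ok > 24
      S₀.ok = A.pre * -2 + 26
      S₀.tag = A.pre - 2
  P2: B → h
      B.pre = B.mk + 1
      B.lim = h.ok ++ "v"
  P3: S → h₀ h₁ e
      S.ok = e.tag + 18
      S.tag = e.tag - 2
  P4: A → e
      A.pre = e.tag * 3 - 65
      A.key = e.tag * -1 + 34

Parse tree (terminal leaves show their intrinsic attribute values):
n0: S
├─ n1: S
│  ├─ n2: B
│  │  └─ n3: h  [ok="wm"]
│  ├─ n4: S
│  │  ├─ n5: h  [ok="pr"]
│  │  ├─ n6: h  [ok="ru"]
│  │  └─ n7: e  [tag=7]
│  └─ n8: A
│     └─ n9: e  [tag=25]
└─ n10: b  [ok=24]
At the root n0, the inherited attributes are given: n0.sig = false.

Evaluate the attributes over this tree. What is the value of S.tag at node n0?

1. n0.sig = false  [given at root]
2. n1.sig = true  [true]
3. n2.mk = 0  [0]
4. n3.ok = "wm"  [terminal]
5. n2.pre = 1  [B.mk + 1]
6. n2.lim = "wmv"  [h.ok ++ "v"]
7. n4.sig = true  [B.pre > 0]
8. n5.ok = "pr"  [terminal]
9. n6.ok = "ru"  [terminal]
10. n7.tag = 7  [terminal]
11. n4.ok = 25  [e.tag + 18]
12. n4.tag = 5  [e.tag - 2]
13. n8.mk = "rr"  ["rr"]
14. n8.idx = true  [S₁.ok > 24]
15. n9.tag = 25  [terminal]
16. n8.pre = 10  [e.tag * 3 - 65]
17. n8.key = 9  [e.tag * -1 + 34]
18. n1.ok = 6  [A.pre * -2 + 26]
19. n1.tag = 8  [A.pre - 2]
20. n10.ok = 24  [terminal]
21. n0.ok = -5  [S₁.tag + S₁.ok - 19]
22. n0.tag = 5  [S₁.tag - 3]

5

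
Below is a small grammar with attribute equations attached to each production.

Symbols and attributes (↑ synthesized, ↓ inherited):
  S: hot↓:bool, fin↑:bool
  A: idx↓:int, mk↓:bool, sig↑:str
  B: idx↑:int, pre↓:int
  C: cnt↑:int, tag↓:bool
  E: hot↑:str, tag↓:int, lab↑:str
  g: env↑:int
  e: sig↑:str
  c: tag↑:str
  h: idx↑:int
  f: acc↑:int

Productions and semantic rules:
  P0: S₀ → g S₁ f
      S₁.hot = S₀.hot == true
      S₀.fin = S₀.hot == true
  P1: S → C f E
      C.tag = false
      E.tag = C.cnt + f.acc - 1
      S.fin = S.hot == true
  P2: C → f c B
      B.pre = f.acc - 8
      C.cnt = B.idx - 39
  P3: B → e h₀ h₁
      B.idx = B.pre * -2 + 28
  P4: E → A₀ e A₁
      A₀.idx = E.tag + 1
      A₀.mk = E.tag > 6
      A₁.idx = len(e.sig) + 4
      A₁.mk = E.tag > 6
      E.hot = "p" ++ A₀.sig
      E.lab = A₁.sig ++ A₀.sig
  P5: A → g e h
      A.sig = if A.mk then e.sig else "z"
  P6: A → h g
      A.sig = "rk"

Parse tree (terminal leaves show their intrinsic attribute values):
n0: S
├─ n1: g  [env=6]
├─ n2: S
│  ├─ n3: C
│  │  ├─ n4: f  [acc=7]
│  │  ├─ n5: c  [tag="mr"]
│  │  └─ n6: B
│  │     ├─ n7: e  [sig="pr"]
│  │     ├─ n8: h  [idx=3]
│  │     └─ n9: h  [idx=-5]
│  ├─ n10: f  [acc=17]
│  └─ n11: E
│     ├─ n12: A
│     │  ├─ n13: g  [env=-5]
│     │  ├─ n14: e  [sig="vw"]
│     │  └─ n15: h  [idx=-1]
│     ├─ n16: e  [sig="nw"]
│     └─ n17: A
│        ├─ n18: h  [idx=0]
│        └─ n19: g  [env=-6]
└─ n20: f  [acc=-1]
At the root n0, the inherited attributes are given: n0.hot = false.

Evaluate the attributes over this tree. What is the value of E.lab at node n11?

1. n0.hot = false  [given at root]
2. n1.env = 6  [terminal]
3. n2.hot = false  [S₀.hot == true]
4. n3.tag = false  [false]
5. n4.acc = 7  [terminal]
6. n5.tag = "mr"  [terminal]
7. n6.pre = -1  [f.acc - 8]
8. n7.sig = "pr"  [terminal]
9. n8.idx = 3  [terminal]
10. n9.idx = -5  [terminal]
11. n6.idx = 30  [B.pre * -2 + 28]
12. n3.cnt = -9  [B.idx - 39]
13. n10.acc = 17  [terminal]
14. n11.tag = 7  [C.cnt + f.acc - 1]
15. n12.idx = 8  [E.tag + 1]
16. n12.mk = true  [E.tag > 6]
17. n13.env = -5  [terminal]
18. n14.sig = "vw"  [terminal]
19. n15.idx = -1  [terminal]
20. n12.sig = "vw"  [if A.mk then e.sig else "z"]
21. n16.sig = "nw"  [terminal]
22. n17.idx = 6  [len(e.sig) + 4]
23. n17.mk = true  [E.tag > 6]
24. n18.idx = 0  [terminal]
25. n19.env = -6  [terminal]
26. n17.sig = "rk"  ["rk"]
27. n11.hot = "pvw"  ["p" ++ A₀.sig]
28. n11.lab = "rkvw"  [A₁.sig ++ A₀.sig]
29. n2.fin = false  [S.hot == true]
30. n20.acc = -1  [terminal]
31. n0.fin = false  [S₀.hot == true]

"rkvw"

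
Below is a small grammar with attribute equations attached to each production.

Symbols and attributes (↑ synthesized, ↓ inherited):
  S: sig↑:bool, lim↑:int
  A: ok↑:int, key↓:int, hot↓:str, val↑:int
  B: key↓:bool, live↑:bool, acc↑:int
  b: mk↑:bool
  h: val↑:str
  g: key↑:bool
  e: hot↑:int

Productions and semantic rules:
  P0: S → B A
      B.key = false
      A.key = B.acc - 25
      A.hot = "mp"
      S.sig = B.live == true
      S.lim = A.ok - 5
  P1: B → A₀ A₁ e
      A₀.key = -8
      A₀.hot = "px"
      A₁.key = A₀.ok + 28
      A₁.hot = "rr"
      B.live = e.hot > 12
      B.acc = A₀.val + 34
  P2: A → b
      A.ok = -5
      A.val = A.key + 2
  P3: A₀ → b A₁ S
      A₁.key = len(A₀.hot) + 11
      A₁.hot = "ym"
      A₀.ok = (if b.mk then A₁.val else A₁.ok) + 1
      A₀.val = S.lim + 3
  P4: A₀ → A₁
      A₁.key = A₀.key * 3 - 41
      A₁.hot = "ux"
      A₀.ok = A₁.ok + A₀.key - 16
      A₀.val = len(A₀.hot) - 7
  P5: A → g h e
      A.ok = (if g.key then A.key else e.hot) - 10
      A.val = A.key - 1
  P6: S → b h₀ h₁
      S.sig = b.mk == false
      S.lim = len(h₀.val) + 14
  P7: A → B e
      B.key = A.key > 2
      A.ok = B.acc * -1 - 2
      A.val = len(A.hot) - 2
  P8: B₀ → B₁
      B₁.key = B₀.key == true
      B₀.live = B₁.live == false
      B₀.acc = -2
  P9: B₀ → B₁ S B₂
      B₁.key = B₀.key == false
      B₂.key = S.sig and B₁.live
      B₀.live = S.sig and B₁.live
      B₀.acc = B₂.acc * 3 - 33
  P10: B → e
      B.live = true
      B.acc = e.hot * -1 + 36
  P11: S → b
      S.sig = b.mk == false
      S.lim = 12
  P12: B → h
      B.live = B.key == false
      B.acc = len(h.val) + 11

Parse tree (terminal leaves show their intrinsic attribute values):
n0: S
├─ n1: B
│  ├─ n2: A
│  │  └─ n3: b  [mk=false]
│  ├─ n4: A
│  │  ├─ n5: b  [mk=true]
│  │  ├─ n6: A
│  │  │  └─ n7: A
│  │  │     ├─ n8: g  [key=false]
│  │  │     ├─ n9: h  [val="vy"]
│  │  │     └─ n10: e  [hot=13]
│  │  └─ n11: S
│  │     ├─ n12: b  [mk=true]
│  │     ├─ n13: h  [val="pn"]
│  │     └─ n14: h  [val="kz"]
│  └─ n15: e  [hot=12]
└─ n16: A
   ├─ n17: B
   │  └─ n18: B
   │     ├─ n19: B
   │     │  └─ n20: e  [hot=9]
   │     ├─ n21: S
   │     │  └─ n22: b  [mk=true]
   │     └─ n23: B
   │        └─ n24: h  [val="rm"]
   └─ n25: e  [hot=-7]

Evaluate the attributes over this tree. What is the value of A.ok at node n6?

1. n1.key = false  [false]
2. n2.key = -8  [-8]
3. n2.hot = "px"  ["px"]
4. n3.mk = false  [terminal]
5. n2.ok = -5  [-5]
6. n2.val = -6  [A.key + 2]
7. n4.key = 23  [A₀.ok + 28]
8. n4.hot = "rr"  ["rr"]
9. n5.mk = true  [terminal]
10. n6.key = 13  [len(A₀.hot) + 11]
11. n6.hot = "ym"  ["ym"]
12. n7.key = -2  [A₀.key * 3 - 41]
13. n7.hot = "ux"  ["ux"]
14. n8.key = false  [terminal]
15. n9.val = "vy"  [terminal]
16. n10.hot = 13  [terminal]
17. n7.ok = 3  [(if g.key then A.key else e.hot) - 10]
18. n7.val = -3  [A.key - 1]
19. n6.ok = 0  [A₁.ok + A₀.key - 16]
20. n6.val = -5  [len(A₀.hot) - 7]
21. n12.mk = true  [terminal]
22. n13.val = "pn"  [terminal]
23. n14.val = "kz"  [terminal]
24. n11.sig = false  [b.mk == false]
25. n11.lim = 16  [len(h₀.val) + 14]
26. n4.ok = -4  [(if b.mk then A₁.val else A₁.ok) + 1]
27. n4.val = 19  [S.lim + 3]
28. n15.hot = 12  [terminal]
29. n1.live = false  [e.hot > 12]
30. n1.acc = 28  [A₀.val + 34]
31. n16.key = 3  [B.acc - 25]
32. n16.hot = "mp"  ["mp"]
33. n17.key = true  [A.key > 2]
34. n18.key = true  [B₀.key == true]
35. n19.key = false  [B₀.key == false]
36. n20.hot = 9  [terminal]
37. n19.live = true  [true]
38. n19.acc = 27  [e.hot * -1 + 36]
39. n22.mk = true  [terminal]
40. n21.sig = false  [b.mk == false]
41. n21.lim = 12  [12]
42. n23.key = false  [S.sig and B₁.live]
43. n24.val = "rm"  [terminal]
44. n23.live = true  [B.key == false]
45. n23.acc = 13  [len(h.val) + 11]
46. n18.live = false  [S.sig and B₁.live]
47. n18.acc = 6  [B₂.acc * 3 - 33]
48. n17.live = true  [B₁.live == false]
49. n17.acc = -2  [-2]
50. n25.hot = -7  [terminal]
51. n16.ok = 0  [B.acc * -1 - 2]
52. n16.val = 0  [len(A.hot) - 2]
53. n0.sig = false  [B.live == true]
54. n0.lim = -5  [A.ok - 5]

0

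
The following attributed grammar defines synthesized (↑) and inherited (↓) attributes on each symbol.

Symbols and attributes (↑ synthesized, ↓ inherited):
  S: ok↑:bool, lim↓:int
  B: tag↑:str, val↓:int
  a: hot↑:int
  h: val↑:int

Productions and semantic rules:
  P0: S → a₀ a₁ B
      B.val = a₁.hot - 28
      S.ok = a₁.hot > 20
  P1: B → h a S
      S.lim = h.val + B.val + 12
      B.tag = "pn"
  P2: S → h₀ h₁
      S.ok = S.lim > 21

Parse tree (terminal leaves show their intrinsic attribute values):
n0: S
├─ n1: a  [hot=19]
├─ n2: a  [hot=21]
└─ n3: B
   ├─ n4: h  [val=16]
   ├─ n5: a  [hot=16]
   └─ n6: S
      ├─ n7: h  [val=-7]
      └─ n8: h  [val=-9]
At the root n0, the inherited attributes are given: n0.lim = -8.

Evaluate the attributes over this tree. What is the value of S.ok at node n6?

1. n0.lim = -8  [given at root]
2. n1.hot = 19  [terminal]
3. n2.hot = 21  [terminal]
4. n3.val = -7  [a₁.hot - 28]
5. n4.val = 16  [terminal]
6. n5.hot = 16  [terminal]
7. n6.lim = 21  [h.val + B.val + 12]
8. n7.val = -7  [terminal]
9. n8.val = -9  [terminal]
10. n6.ok = false  [S.lim > 21]
11. n3.tag = "pn"  ["pn"]
12. n0.ok = true  [a₁.hot > 20]

false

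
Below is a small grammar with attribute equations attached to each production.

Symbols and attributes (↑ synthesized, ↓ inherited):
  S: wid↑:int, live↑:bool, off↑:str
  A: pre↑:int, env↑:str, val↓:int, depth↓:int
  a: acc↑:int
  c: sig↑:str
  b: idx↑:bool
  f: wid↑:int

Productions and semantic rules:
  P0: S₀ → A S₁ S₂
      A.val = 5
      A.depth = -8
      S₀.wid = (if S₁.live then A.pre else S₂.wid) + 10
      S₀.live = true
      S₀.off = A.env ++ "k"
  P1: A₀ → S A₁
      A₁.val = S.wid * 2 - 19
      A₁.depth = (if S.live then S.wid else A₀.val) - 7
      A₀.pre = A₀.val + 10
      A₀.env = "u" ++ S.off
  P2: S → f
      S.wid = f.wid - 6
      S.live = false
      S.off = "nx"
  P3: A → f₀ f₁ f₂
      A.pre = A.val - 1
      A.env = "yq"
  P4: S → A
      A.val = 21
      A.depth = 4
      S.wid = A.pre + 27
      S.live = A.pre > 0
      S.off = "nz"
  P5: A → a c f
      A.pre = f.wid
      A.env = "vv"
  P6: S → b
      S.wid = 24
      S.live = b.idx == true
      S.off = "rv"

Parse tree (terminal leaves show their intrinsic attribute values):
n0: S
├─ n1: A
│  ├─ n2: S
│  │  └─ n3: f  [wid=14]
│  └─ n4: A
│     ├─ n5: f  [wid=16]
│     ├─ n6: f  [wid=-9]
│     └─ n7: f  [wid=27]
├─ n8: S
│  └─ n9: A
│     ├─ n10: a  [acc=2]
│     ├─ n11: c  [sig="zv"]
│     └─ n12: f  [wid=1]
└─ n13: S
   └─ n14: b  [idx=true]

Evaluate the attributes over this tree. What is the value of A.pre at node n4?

-4

1. n1.val = 5  [5]
2. n1.depth = -8  [-8]
3. n3.wid = 14  [terminal]
4. n2.wid = 8  [f.wid - 6]
5. n2.live = false  [false]
6. n2.off = "nx"  ["nx"]
7. n4.val = -3  [S.wid * 2 - 19]
8. n4.depth = -2  [(if S.live then S.wid else A₀.val) - 7]
9. n5.wid = 16  [terminal]
10. n6.wid = -9  [terminal]
11. n7.wid = 27  [terminal]
12. n4.pre = -4  [A.val - 1]
13. n4.env = "yq"  ["yq"]
14. n1.pre = 15  [A₀.val + 10]
15. n1.env = "unx"  ["u" ++ S.off]
16. n9.val = 21  [21]
17. n9.depth = 4  [4]
18. n10.acc = 2  [terminal]
19. n11.sig = "zv"  [terminal]
20. n12.wid = 1  [terminal]
21. n9.pre = 1  [f.wid]
22. n9.env = "vv"  ["vv"]
23. n8.wid = 28  [A.pre + 27]
24. n8.live = true  [A.pre > 0]
25. n8.off = "nz"  ["nz"]
26. n14.idx = true  [terminal]
27. n13.wid = 24  [24]
28. n13.live = true  [b.idx == true]
29. n13.off = "rv"  ["rv"]
30. n0.wid = 25  [(if S₁.live then A.pre else S₂.wid) + 10]
31. n0.live = true  [true]
32. n0.off = "unxk"  [A.env ++ "k"]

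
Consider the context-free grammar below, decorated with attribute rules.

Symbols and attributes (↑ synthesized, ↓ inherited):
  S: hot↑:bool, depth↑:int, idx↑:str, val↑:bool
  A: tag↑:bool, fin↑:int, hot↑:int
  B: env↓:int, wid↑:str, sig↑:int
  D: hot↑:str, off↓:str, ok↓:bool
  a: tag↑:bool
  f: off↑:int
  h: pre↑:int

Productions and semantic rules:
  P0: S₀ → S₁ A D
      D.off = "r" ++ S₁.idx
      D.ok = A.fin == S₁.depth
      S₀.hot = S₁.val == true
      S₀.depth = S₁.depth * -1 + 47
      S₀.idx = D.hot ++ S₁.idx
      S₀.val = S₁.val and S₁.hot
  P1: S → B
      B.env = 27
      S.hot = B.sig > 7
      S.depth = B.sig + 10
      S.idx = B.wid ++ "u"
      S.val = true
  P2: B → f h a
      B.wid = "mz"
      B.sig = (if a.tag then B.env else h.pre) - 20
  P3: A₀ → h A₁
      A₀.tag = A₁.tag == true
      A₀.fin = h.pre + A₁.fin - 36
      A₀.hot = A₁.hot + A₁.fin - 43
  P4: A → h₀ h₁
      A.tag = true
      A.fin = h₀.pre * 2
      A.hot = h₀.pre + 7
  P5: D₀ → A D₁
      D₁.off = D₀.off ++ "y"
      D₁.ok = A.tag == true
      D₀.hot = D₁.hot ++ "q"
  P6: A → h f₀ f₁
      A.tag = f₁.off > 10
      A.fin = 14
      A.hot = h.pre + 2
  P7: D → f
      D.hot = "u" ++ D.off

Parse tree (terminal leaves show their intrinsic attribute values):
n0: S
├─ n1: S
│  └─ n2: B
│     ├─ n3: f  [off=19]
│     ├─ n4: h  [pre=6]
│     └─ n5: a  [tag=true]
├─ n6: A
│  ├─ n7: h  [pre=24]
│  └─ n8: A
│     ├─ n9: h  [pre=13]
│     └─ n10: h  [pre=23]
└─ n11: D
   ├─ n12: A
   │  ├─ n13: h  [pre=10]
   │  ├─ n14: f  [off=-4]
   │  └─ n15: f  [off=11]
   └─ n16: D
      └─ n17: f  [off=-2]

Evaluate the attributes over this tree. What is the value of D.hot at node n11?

"urmzuyq"

1. n2.env = 27  [27]
2. n3.off = 19  [terminal]
3. n4.pre = 6  [terminal]
4. n5.tag = true  [terminal]
5. n2.wid = "mz"  ["mz"]
6. n2.sig = 7  [(if a.tag then B.env else h.pre) - 20]
7. n1.hot = false  [B.sig > 7]
8. n1.depth = 17  [B.sig + 10]
9. n1.idx = "mzu"  [B.wid ++ "u"]
10. n1.val = true  [true]
11. n7.pre = 24  [terminal]
12. n9.pre = 13  [terminal]
13. n10.pre = 23  [terminal]
14. n8.tag = true  [true]
15. n8.fin = 26  [h₀.pre * 2]
16. n8.hot = 20  [h₀.pre + 7]
17. n6.tag = true  [A₁.tag == true]
18. n6.fin = 14  [h.pre + A₁.fin - 36]
19. n6.hot = 3  [A₁.hot + A₁.fin - 43]
20. n11.off = "rmzu"  ["r" ++ S₁.idx]
21. n11.ok = false  [A.fin == S₁.depth]
22. n13.pre = 10  [terminal]
23. n14.off = -4  [terminal]
24. n15.off = 11  [terminal]
25. n12.tag = true  [f₁.off > 10]
26. n12.fin = 14  [14]
27. n12.hot = 12  [h.pre + 2]
28. n16.off = "rmzuy"  [D₀.off ++ "y"]
29. n16.ok = true  [A.tag == true]
30. n17.off = -2  [terminal]
31. n16.hot = "urmzuy"  ["u" ++ D.off]
32. n11.hot = "urmzuyq"  [D₁.hot ++ "q"]
33. n0.hot = true  [S₁.val == true]
34. n0.depth = 30  [S₁.depth * -1 + 47]
35. n0.idx = "urmzuyqmzu"  [D.hot ++ S₁.idx]
36. n0.val = false  [S₁.val and S₁.hot]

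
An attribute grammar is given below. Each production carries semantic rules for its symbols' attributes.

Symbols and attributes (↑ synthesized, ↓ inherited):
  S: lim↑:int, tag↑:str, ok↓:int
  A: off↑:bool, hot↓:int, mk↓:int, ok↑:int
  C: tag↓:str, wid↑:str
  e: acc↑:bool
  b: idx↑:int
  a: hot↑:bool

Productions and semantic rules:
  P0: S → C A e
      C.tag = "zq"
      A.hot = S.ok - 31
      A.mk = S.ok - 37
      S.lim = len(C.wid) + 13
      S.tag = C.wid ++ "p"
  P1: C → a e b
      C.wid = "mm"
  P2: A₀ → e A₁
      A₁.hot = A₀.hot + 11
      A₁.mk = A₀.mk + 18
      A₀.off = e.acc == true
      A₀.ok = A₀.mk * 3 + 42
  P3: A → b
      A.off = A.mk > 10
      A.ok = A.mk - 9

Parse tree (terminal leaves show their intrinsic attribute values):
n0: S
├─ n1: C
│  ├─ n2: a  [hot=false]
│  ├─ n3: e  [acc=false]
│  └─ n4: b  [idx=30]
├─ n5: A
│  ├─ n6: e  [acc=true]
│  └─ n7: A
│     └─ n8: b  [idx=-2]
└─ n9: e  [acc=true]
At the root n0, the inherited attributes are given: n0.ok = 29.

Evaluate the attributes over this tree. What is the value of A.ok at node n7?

1. n0.ok = 29  [given at root]
2. n1.tag = "zq"  ["zq"]
3. n2.hot = false  [terminal]
4. n3.acc = false  [terminal]
5. n4.idx = 30  [terminal]
6. n1.wid = "mm"  ["mm"]
7. n5.hot = -2  [S.ok - 31]
8. n5.mk = -8  [S.ok - 37]
9. n6.acc = true  [terminal]
10. n7.hot = 9  [A₀.hot + 11]
11. n7.mk = 10  [A₀.mk + 18]
12. n8.idx = -2  [terminal]
13. n7.off = false  [A.mk > 10]
14. n7.ok = 1  [A.mk - 9]
15. n5.off = true  [e.acc == true]
16. n5.ok = 18  [A₀.mk * 3 + 42]
17. n9.acc = true  [terminal]
18. n0.lim = 15  [len(C.wid) + 13]
19. n0.tag = "mmp"  [C.wid ++ "p"]

1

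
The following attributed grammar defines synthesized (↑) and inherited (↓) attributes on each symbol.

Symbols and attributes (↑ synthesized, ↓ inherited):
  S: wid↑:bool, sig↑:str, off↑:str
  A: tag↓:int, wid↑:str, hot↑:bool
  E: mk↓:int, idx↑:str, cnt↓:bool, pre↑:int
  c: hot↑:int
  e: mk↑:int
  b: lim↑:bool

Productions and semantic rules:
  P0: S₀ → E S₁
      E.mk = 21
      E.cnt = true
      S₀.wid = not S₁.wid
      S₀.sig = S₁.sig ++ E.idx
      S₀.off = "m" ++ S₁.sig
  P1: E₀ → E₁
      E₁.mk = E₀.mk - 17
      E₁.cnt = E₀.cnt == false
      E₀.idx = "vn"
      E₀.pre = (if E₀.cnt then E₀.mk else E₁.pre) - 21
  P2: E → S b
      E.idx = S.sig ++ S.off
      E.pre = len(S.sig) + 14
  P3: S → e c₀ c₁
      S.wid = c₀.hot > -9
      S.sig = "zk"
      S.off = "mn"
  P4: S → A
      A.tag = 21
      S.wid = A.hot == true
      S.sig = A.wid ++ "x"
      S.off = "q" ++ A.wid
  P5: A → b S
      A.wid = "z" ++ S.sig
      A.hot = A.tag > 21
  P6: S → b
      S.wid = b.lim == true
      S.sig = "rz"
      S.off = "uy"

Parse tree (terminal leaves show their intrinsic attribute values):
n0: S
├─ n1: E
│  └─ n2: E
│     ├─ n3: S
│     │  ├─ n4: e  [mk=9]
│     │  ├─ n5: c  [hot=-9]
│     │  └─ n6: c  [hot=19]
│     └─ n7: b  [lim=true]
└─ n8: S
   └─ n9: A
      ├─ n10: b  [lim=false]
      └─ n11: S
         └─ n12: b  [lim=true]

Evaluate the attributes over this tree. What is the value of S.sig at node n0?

1. n1.mk = 21  [21]
2. n1.cnt = true  [true]
3. n2.mk = 4  [E₀.mk - 17]
4. n2.cnt = false  [E₀.cnt == false]
5. n4.mk = 9  [terminal]
6. n5.hot = -9  [terminal]
7. n6.hot = 19  [terminal]
8. n3.wid = false  [c₀.hot > -9]
9. n3.sig = "zk"  ["zk"]
10. n3.off = "mn"  ["mn"]
11. n7.lim = true  [terminal]
12. n2.idx = "zkmn"  [S.sig ++ S.off]
13. n2.pre = 16  [len(S.sig) + 14]
14. n1.idx = "vn"  ["vn"]
15. n1.pre = 0  [(if E₀.cnt then E₀.mk else E₁.pre) - 21]
16. n9.tag = 21  [21]
17. n10.lim = false  [terminal]
18. n12.lim = true  [terminal]
19. n11.wid = true  [b.lim == true]
20. n11.sig = "rz"  ["rz"]
21. n11.off = "uy"  ["uy"]
22. n9.wid = "zrz"  ["z" ++ S.sig]
23. n9.hot = false  [A.tag > 21]
24. n8.wid = false  [A.hot == true]
25. n8.sig = "zrzx"  [A.wid ++ "x"]
26. n8.off = "qzrz"  ["q" ++ A.wid]
27. n0.wid = true  [not S₁.wid]
28. n0.sig = "zrzxvn"  [S₁.sig ++ E.idx]
29. n0.off = "mzrzx"  ["m" ++ S₁.sig]

"zrzxvn"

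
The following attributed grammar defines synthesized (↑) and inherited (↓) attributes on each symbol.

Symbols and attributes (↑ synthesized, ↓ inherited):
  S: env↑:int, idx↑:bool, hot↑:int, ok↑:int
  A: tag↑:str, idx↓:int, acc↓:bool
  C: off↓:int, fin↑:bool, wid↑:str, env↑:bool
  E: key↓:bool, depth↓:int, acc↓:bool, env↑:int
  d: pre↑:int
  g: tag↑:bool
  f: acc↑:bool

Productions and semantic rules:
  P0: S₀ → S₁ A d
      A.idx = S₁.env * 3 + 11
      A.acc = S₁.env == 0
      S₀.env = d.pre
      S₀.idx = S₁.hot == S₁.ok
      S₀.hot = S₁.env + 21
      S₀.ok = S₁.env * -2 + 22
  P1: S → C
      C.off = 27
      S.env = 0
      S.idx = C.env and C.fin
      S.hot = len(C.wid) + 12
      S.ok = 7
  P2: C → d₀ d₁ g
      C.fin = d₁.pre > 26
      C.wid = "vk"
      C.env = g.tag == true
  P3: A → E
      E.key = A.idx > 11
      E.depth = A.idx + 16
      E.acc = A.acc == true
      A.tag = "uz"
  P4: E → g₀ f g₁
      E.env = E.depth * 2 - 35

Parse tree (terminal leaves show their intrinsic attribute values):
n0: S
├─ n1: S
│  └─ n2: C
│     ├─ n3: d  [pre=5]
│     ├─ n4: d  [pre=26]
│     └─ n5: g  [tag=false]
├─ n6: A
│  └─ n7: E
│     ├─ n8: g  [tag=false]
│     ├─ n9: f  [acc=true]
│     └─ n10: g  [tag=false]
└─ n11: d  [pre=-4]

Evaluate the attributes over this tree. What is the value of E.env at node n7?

19

1. n2.off = 27  [27]
2. n3.pre = 5  [terminal]
3. n4.pre = 26  [terminal]
4. n5.tag = false  [terminal]
5. n2.fin = false  [d₁.pre > 26]
6. n2.wid = "vk"  ["vk"]
7. n2.env = false  [g.tag == true]
8. n1.env = 0  [0]
9. n1.idx = false  [C.env and C.fin]
10. n1.hot = 14  [len(C.wid) + 12]
11. n1.ok = 7  [7]
12. n6.idx = 11  [S₁.env * 3 + 11]
13. n6.acc = true  [S₁.env == 0]
14. n7.key = false  [A.idx > 11]
15. n7.depth = 27  [A.idx + 16]
16. n7.acc = true  [A.acc == true]
17. n8.tag = false  [terminal]
18. n9.acc = true  [terminal]
19. n10.tag = false  [terminal]
20. n7.env = 19  [E.depth * 2 - 35]
21. n6.tag = "uz"  ["uz"]
22. n11.pre = -4  [terminal]
23. n0.env = -4  [d.pre]
24. n0.idx = false  [S₁.hot == S₁.ok]
25. n0.hot = 21  [S₁.env + 21]
26. n0.ok = 22  [S₁.env * -2 + 22]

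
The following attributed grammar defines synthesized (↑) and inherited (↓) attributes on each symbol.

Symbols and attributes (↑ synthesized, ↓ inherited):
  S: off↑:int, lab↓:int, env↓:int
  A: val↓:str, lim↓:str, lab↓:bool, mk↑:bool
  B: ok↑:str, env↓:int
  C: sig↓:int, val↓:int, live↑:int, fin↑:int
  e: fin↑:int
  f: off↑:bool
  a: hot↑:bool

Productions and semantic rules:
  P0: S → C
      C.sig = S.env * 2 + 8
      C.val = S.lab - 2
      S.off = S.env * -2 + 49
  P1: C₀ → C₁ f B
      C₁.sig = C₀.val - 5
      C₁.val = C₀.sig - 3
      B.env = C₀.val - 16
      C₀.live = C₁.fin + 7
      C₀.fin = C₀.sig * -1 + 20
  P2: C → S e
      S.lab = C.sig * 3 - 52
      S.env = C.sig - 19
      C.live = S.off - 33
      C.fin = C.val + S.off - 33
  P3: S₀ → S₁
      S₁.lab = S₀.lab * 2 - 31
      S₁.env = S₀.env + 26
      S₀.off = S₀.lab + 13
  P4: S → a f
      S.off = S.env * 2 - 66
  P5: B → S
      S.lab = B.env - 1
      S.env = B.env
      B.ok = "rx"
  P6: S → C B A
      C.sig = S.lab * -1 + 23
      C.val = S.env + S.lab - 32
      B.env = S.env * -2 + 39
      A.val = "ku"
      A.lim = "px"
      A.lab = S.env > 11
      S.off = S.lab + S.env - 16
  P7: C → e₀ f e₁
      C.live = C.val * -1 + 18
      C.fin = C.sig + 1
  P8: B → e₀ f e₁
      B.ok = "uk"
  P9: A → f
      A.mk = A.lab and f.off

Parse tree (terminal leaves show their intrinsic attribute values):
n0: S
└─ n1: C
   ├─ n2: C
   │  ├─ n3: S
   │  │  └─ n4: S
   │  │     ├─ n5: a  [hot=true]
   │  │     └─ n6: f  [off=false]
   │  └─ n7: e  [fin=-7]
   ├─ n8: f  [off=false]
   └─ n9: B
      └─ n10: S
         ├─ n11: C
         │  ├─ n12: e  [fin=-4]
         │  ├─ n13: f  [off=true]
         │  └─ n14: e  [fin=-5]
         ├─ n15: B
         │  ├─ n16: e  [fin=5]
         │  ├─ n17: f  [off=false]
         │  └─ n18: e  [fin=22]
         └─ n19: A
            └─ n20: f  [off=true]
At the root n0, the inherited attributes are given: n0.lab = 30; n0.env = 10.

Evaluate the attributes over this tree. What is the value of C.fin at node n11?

1. n0.lab = 30  [given at root]
2. n0.env = 10  [given at root]
3. n1.sig = 28  [S.env * 2 + 8]
4. n1.val = 28  [S.lab - 2]
5. n2.sig = 23  [C₀.val - 5]
6. n2.val = 25  [C₀.sig - 3]
7. n3.lab = 17  [C.sig * 3 - 52]
8. n3.env = 4  [C.sig - 19]
9. n4.lab = 3  [S₀.lab * 2 - 31]
10. n4.env = 30  [S₀.env + 26]
11. n5.hot = true  [terminal]
12. n6.off = false  [terminal]
13. n4.off = -6  [S.env * 2 - 66]
14. n3.off = 30  [S₀.lab + 13]
15. n7.fin = -7  [terminal]
16. n2.live = -3  [S.off - 33]
17. n2.fin = 22  [C.val + S.off - 33]
18. n8.off = false  [terminal]
19. n9.env = 12  [C₀.val - 16]
20. n10.lab = 11  [B.env - 1]
21. n10.env = 12  [B.env]
22. n11.sig = 12  [S.lab * -1 + 23]
23. n11.val = -9  [S.env + S.lab - 32]
24. n12.fin = -4  [terminal]
25. n13.off = true  [terminal]
26. n14.fin = -5  [terminal]
27. n11.live = 27  [C.val * -1 + 18]
28. n11.fin = 13  [C.sig + 1]
29. n15.env = 15  [S.env * -2 + 39]
30. n16.fin = 5  [terminal]
31. n17.off = false  [terminal]
32. n18.fin = 22  [terminal]
33. n15.ok = "uk"  ["uk"]
34. n19.val = "ku"  ["ku"]
35. n19.lim = "px"  ["px"]
36. n19.lab = true  [S.env > 11]
37. n20.off = true  [terminal]
38. n19.mk = true  [A.lab and f.off]
39. n10.off = 7  [S.lab + S.env - 16]
40. n9.ok = "rx"  ["rx"]
41. n1.live = 29  [C₁.fin + 7]
42. n1.fin = -8  [C₀.sig * -1 + 20]
43. n0.off = 29  [S.env * -2 + 49]

13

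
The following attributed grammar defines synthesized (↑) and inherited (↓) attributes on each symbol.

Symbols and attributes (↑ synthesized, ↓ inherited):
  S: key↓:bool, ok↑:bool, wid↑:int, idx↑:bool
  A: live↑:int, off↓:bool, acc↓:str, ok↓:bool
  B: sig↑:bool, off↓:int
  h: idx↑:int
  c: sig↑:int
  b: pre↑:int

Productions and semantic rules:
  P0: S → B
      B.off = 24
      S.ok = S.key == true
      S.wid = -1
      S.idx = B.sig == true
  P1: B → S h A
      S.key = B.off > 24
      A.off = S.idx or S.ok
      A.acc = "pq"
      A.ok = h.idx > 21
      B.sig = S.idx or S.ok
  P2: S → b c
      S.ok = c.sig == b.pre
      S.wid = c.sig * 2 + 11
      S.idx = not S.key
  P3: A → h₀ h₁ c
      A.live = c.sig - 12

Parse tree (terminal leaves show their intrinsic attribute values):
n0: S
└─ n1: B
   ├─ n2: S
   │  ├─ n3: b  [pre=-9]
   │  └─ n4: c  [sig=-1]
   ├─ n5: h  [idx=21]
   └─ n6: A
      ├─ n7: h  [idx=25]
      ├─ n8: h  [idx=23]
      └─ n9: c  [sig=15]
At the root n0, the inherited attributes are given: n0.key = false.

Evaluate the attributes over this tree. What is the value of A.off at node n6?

1. n0.key = false  [given at root]
2. n1.off = 24  [24]
3. n2.key = false  [B.off > 24]
4. n3.pre = -9  [terminal]
5. n4.sig = -1  [terminal]
6. n2.ok = false  [c.sig == b.pre]
7. n2.wid = 9  [c.sig * 2 + 11]
8. n2.idx = true  [not S.key]
9. n5.idx = 21  [terminal]
10. n6.off = true  [S.idx or S.ok]
11. n6.acc = "pq"  ["pq"]
12. n6.ok = false  [h.idx > 21]
13. n7.idx = 25  [terminal]
14. n8.idx = 23  [terminal]
15. n9.sig = 15  [terminal]
16. n6.live = 3  [c.sig - 12]
17. n1.sig = true  [S.idx or S.ok]
18. n0.ok = false  [S.key == true]
19. n0.wid = -1  [-1]
20. n0.idx = true  [B.sig == true]

true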